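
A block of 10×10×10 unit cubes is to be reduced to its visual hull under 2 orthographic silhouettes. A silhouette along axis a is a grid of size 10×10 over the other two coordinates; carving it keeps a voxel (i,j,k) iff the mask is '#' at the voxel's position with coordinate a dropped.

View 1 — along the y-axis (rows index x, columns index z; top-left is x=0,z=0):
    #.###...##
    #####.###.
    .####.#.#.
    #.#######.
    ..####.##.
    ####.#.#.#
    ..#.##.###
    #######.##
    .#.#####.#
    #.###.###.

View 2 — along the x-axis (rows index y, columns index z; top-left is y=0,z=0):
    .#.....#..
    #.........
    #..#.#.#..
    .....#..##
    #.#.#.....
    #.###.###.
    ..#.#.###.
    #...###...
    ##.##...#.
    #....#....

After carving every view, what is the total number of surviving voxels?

258 voxels

initial block: 10^3 = 1000
step 1: project along y, AND mask (70/100) → |grid| = 700
step 2: project along x, AND mask (36/100) → |grid| = 258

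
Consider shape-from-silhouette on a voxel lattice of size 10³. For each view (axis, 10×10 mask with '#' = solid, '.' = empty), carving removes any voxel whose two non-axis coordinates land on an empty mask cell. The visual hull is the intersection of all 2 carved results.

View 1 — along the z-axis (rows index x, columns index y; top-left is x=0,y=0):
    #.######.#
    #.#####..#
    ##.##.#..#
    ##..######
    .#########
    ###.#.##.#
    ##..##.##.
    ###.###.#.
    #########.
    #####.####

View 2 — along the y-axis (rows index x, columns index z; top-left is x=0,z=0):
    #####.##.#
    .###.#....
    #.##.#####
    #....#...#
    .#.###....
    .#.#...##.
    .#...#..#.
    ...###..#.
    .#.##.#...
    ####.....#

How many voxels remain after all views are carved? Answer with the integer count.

355 voxels

start: 10×10×10 = 1000 voxels
step 1: project along z, AND mask (76/100) → |grid| = 760
step 2: project along y, AND mask (47/100) → |grid| = 355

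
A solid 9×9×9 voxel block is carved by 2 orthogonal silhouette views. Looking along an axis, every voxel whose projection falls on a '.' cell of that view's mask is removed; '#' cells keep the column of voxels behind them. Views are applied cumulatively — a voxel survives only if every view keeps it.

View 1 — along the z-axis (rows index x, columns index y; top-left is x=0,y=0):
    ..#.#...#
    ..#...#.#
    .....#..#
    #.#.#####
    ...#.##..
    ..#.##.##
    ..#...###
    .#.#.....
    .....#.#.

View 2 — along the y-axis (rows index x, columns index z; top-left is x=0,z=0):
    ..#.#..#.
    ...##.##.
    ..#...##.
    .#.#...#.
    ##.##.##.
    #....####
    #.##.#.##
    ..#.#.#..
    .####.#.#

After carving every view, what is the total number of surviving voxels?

|visual hull| = 133

start: 9×9×9 = 729 voxels
carve view 1 (along z, XY-mask fill 31/81): 279 voxels remain
carve view 2 (along y, XZ-mask fill 39/81): 133 voxels remain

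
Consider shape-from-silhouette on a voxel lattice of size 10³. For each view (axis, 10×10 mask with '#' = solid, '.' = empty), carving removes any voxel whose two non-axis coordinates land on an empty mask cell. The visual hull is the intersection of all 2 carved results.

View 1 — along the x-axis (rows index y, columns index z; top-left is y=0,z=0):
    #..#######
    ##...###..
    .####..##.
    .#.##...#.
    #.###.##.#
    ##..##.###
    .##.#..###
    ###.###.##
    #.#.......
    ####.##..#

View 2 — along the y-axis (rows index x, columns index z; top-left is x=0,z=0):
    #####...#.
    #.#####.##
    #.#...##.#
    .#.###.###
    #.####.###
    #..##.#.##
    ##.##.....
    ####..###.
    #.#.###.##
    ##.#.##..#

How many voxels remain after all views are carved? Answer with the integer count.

voxel count = 386

full grid |V| = 1000
  1. axis=0 (YZ plane), |mask|=60  ⇒  voxels=600
  2. axis=1 (XZ plane), |mask|=64  ⇒  voxels=386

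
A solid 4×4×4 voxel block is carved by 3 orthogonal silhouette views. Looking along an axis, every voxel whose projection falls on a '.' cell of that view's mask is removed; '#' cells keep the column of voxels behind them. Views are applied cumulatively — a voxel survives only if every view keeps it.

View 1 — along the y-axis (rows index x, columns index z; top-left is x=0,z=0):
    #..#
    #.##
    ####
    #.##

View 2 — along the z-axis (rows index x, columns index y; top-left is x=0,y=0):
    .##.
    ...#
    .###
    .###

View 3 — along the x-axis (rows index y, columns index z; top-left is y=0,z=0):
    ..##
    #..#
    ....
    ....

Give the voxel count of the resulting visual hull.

voxel count = 6

initial block: 4^3 = 64
[1] y-view keeps 12 columns → grid now 48
[2] z-view keeps 9 columns → grid now 28
[3] x-view keeps 4 columns → grid now 6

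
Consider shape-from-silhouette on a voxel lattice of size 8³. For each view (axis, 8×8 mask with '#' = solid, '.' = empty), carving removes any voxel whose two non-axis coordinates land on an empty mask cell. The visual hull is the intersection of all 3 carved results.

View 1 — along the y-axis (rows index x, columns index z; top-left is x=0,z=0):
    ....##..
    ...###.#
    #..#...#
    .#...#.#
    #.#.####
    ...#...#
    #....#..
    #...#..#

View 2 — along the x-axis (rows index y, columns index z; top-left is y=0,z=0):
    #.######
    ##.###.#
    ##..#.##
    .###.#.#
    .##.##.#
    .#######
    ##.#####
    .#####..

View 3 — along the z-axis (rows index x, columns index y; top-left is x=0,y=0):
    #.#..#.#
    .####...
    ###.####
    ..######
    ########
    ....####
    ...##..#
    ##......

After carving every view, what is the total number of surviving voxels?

remaining voxels: 99

full grid |V| = 512
  1. axis=1 (XZ plane), |mask|=25  ⇒  voxels=200
  2. axis=0 (YZ plane), |mask|=47  ⇒  voxels=155
  3. axis=2 (XY plane), |mask|=38  ⇒  voxels=99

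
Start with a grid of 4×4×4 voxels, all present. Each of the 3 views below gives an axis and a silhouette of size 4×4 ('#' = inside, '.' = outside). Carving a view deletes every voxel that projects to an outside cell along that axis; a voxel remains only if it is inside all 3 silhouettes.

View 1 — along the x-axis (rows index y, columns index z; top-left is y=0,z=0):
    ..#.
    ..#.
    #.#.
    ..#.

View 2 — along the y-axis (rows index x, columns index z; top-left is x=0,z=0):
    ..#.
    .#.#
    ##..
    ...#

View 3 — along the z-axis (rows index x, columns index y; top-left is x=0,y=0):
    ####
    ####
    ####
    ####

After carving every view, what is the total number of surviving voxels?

remaining voxels: 5

before carving: 64 voxels (4×4×4)
[1] x-view keeps 5 columns → grid now 20
[2] y-view keeps 6 columns → grid now 5
[3] z-view keeps 16 columns → grid now 5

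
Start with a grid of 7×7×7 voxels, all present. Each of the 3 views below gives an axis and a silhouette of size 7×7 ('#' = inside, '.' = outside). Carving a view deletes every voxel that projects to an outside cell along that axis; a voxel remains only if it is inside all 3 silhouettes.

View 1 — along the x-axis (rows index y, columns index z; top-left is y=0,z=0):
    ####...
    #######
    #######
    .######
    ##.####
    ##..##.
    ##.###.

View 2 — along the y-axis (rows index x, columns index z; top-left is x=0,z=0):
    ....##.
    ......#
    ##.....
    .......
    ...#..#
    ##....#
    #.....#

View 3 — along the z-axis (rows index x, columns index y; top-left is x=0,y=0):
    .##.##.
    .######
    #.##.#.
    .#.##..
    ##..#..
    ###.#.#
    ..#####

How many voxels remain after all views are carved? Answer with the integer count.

full grid |V| = 343
after view 1 [x-axis, 39 of 49 cells solid] → remaining = 273
after view 2 [y-axis, 12 of 49 cells solid] → remaining = 66
after view 3 [z-axis, 30 of 49 cells solid] → remaining = 44

44 voxels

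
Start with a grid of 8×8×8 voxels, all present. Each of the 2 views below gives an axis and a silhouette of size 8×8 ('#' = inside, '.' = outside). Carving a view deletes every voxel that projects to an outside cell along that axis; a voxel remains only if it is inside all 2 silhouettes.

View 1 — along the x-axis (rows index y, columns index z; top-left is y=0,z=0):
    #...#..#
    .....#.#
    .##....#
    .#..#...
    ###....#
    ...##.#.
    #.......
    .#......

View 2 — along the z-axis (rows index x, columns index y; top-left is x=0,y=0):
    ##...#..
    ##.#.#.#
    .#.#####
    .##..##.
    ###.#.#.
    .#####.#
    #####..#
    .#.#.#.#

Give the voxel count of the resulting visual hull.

before carving: 512 voxels (8×8×8)
step 1: project along x, AND mask (19/64) → |grid| = 152
step 2: project along z, AND mask (39/64) → |grid| = 92

|visual hull| = 92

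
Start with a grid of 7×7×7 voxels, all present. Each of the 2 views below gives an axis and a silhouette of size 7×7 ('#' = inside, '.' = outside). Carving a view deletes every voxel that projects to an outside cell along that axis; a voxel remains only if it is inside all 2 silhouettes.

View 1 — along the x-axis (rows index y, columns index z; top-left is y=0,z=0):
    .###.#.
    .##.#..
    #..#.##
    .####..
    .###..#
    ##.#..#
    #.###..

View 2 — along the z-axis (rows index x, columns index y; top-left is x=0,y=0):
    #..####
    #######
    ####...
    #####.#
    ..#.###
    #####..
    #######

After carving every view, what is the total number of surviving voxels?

voxel count = 147

before carving: 343 voxels (7×7×7)
carve view 1 (along x, YZ-mask fill 27/49): 189 voxels remain
carve view 2 (along z, XY-mask fill 38/49): 147 voxels remain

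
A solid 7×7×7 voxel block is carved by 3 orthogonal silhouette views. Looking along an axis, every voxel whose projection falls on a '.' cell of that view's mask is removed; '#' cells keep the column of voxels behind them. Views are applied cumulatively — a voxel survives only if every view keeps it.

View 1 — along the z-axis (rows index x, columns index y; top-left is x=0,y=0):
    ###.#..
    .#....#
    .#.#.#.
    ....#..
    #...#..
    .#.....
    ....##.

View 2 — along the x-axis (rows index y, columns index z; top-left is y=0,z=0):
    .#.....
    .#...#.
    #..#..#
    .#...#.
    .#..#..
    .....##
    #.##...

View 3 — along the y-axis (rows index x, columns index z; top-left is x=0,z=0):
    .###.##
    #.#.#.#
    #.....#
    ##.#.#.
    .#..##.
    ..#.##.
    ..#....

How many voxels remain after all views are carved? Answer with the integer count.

before carving: 343 voxels (7×7×7)
after view 1 [z-axis, 15 of 49 cells solid] → remaining = 105
after view 2 [x-axis, 15 of 49 cells solid] → remaining = 30
after view 3 [y-axis, 22 of 49 cells solid] → remaining = 14

voxel count = 14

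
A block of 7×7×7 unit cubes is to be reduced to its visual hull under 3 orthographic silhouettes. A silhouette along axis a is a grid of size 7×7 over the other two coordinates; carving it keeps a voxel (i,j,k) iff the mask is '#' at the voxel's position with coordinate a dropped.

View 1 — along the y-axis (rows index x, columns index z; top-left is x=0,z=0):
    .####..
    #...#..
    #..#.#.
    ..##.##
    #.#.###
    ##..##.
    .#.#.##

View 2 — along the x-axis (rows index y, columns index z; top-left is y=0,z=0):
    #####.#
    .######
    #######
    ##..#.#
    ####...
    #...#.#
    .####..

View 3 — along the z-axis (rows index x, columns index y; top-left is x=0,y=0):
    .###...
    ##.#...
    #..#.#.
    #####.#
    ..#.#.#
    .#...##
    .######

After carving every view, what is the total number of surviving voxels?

initial block: 7^3 = 343
V1 y: intersect with XZ mask (26 set) -- 182 left
V2 x: intersect with YZ mask (34 set) -- 122 left
V3 z: intersect with XY mask (27 set) -- 66 left

66 voxels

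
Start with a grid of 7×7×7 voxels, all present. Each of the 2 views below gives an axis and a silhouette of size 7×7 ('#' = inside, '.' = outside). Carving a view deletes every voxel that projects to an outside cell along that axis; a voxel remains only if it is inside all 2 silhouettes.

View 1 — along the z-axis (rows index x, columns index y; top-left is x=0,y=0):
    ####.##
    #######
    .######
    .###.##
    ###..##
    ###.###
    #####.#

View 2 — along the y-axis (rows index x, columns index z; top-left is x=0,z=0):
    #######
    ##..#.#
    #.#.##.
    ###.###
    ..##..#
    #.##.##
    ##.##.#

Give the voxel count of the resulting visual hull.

before carving: 343 voxels (7×7×7)
after view 1 [z-axis, 41 of 49 cells solid] → remaining = 287
after view 2 [y-axis, 34 of 49 cells solid] → remaining = 199

voxel count = 199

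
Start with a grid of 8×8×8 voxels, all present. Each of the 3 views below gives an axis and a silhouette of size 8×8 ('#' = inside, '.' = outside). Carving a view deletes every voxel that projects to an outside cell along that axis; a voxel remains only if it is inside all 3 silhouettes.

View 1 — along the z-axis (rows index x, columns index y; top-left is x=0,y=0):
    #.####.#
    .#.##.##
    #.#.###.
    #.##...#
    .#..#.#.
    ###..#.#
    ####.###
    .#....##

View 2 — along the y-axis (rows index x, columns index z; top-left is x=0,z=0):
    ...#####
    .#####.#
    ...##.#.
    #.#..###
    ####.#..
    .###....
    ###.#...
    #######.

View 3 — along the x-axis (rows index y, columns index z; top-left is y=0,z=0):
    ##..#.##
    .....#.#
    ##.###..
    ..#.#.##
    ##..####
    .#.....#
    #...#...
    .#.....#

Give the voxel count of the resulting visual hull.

remaining voxels: 69

start: 8×8×8 = 512 voxels
step 1: project along z, AND mask (38/64) → |grid| = 304
step 2: project along y, AND mask (38/64) → |grid| = 174
step 3: project along x, AND mask (28/64) → |grid| = 69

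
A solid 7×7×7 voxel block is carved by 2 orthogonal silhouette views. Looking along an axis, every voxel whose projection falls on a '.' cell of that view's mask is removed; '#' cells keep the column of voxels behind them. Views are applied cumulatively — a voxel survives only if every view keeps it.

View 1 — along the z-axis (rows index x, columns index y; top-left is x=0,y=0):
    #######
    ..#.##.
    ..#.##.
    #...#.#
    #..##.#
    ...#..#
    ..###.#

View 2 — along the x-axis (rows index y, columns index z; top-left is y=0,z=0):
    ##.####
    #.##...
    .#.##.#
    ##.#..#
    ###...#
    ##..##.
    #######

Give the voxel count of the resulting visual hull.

before carving: 343 voxels (7×7×7)
after view 1 [z-axis, 26 of 49 cells solid] → remaining = 182
after view 2 [x-axis, 32 of 49 cells solid] → remaining = 124

124 voxels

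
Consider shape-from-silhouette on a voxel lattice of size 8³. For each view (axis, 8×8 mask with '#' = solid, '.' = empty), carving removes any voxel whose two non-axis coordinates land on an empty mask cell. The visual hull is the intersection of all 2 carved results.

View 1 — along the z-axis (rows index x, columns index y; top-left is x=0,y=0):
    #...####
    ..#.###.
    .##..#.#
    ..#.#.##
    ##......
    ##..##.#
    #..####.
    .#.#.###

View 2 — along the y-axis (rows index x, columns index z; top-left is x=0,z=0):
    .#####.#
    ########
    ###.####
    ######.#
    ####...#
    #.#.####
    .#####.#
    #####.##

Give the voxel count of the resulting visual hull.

before carving: 512 voxels (8×8×8)
  1. axis=2 (XY plane), |mask|=34  ⇒  voxels=272
  2. axis=1 (XZ plane), |mask|=52  ⇒  voxels=223

voxel count = 223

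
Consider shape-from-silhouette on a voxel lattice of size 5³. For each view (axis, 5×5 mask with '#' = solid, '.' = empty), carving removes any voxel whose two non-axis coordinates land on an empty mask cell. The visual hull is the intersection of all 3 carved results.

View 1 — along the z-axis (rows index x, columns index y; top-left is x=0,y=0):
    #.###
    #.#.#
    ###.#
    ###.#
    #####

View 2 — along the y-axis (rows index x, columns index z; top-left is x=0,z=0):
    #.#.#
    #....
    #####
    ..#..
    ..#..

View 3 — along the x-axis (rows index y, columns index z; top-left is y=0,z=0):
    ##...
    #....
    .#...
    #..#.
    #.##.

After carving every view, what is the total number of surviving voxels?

remaining voxels: 15

initial block: 5^3 = 125
after view 1 [z-axis, 20 of 25 cells solid] → remaining = 100
after view 2 [y-axis, 11 of 25 cells solid] → remaining = 44
after view 3 [x-axis, 9 of 25 cells solid] → remaining = 15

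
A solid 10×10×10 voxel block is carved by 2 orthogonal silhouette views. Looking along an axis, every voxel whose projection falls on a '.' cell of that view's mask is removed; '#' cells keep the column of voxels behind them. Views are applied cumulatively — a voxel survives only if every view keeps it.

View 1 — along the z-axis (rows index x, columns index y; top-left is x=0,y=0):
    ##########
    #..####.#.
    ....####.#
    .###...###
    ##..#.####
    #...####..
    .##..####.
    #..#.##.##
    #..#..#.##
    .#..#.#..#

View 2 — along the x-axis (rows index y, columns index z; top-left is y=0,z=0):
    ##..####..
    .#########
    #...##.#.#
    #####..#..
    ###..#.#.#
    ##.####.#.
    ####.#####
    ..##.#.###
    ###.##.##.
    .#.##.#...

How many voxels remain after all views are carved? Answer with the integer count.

398 voxels

start: 10×10×10 = 1000 voxels
  1. axis=2 (XY plane), |mask|=60  ⇒  voxels=600
  2. axis=0 (YZ plane), |mask|=65  ⇒  voxels=398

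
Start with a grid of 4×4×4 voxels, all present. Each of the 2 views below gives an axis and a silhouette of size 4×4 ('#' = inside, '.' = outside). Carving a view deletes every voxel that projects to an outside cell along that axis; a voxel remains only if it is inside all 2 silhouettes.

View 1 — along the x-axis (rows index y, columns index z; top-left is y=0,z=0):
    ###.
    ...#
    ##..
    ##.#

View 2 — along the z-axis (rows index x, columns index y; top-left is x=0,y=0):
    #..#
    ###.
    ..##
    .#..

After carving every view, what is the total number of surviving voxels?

initial block: 4^3 = 64
V1 x: intersect with YZ mask (9 set) -- 36 left
V2 z: intersect with XY mask (8 set) -- 18 left

|visual hull| = 18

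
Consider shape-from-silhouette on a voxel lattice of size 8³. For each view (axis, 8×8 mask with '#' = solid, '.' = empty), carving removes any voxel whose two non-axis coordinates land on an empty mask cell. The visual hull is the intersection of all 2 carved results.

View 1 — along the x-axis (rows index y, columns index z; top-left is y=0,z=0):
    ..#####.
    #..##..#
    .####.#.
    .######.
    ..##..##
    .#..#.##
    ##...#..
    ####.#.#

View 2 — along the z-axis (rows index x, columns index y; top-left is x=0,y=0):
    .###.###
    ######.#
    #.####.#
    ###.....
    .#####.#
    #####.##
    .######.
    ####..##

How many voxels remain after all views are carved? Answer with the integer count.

remaining voxels: 223

initial block: 8^3 = 512
V1 x: intersect with YZ mask (37 set) -- 296 left
V2 z: intersect with XY mask (47 set) -- 223 left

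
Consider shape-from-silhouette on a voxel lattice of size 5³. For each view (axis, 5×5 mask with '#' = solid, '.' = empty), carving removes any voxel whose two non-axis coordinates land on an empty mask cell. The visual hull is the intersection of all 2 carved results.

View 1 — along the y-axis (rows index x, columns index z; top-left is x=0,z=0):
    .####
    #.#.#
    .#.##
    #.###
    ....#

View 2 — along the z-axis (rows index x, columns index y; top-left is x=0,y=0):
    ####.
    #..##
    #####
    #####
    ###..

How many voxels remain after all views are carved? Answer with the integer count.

remaining voxels: 63

start: 5×5×5 = 125 voxels
carve view 1 (along y, XZ-mask fill 15/25): 75 voxels remain
carve view 2 (along z, XY-mask fill 20/25): 63 voxels remain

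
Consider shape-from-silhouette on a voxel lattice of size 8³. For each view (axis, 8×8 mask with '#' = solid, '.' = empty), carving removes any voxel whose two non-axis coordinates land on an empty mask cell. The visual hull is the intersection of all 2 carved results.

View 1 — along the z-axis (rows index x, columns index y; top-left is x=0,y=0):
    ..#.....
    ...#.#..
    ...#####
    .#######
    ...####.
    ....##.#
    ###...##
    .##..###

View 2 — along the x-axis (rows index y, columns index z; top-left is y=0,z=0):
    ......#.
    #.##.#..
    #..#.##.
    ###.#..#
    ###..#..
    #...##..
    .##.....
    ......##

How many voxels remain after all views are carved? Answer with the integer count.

voxel count = 103

before carving: 512 voxels (8×8×8)
step 1: project along z, AND mask (32/64) → |grid| = 256
step 2: project along x, AND mask (25/64) → |grid| = 103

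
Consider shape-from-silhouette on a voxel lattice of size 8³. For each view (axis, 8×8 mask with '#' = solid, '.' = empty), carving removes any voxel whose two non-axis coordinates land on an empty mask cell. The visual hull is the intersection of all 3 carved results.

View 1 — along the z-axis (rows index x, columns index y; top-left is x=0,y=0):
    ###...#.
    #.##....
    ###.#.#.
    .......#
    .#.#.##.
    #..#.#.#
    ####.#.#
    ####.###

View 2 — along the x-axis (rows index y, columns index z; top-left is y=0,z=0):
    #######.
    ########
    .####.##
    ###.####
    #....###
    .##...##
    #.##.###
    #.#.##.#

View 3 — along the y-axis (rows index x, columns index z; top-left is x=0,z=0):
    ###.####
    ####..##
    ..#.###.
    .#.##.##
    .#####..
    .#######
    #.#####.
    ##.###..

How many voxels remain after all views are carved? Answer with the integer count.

full grid |V| = 512
V1 z: intersect with XY mask (34 set) -- 272 left
V2 x: intersect with YZ mask (47 set) -- 211 left
V3 y: intersect with XZ mask (45 set) -- 141 left

remaining voxels: 141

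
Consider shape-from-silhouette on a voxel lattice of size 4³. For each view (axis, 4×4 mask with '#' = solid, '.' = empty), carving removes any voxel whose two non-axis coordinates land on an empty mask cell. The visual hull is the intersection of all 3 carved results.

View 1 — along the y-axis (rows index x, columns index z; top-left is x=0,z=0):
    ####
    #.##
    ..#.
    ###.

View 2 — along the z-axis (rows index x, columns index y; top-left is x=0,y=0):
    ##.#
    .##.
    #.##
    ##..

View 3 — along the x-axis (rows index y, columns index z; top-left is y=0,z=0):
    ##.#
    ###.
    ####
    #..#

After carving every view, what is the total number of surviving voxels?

start: 4×4×4 = 64 voxels
[1] y-view keeps 11 columns → grid now 44
[2] z-view keeps 10 columns → grid now 27
[3] x-view keeps 12 columns → grid now 19

19 voxels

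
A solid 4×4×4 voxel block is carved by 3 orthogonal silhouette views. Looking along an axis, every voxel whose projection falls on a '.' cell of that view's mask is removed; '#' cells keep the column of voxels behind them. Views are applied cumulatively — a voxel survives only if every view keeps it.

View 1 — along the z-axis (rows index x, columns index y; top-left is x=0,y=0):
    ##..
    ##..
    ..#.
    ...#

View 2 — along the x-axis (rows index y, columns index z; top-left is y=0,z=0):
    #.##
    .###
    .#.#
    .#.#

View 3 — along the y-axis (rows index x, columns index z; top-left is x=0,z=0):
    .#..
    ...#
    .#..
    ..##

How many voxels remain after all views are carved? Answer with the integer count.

remaining voxels: 5

initial block: 4^3 = 64
carve view 1 (along z, XY-mask fill 6/16): 24 voxels remain
carve view 2 (along x, YZ-mask fill 10/16): 16 voxels remain
carve view 3 (along y, XZ-mask fill 5/16): 5 voxels remain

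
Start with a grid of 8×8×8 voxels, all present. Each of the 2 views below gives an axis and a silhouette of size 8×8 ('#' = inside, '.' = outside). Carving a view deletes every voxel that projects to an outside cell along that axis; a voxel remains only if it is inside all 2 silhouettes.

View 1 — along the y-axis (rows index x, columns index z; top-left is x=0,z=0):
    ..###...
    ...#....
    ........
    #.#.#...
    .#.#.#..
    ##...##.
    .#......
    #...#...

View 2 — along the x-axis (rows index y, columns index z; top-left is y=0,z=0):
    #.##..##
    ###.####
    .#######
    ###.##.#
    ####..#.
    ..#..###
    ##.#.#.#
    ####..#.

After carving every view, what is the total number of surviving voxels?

90 voxels

before carving: 512 voxels (8×8×8)
step 1: project along y, AND mask (17/64) → |grid| = 136
step 2: project along x, AND mask (44/64) → |grid| = 90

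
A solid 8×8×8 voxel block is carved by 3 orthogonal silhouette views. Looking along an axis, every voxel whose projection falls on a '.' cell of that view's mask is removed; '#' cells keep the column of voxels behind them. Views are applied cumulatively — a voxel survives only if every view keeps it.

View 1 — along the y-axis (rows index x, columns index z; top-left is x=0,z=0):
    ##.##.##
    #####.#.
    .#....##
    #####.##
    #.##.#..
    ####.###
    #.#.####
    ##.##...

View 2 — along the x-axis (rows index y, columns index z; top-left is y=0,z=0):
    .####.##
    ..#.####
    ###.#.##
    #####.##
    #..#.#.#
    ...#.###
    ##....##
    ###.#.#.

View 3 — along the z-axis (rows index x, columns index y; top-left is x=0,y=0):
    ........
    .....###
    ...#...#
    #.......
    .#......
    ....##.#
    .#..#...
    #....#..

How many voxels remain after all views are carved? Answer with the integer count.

remaining voxels: 47

start: 8×8×8 = 512 voxels
after view 1 [y-axis, 43 of 64 cells solid] → remaining = 344
after view 2 [x-axis, 41 of 64 cells solid] → remaining = 225
after view 3 [z-axis, 14 of 64 cells solid] → remaining = 47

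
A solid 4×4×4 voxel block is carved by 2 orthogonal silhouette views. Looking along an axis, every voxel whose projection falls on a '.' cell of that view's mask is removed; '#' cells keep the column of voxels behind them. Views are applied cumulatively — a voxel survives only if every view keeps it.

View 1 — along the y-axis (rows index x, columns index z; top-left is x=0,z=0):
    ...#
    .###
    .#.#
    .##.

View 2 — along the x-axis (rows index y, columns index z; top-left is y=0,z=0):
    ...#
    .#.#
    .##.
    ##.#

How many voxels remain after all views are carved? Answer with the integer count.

20 voxels

full grid |V| = 64
step 1: project along y, AND mask (8/16) → |grid| = 32
step 2: project along x, AND mask (8/16) → |grid| = 20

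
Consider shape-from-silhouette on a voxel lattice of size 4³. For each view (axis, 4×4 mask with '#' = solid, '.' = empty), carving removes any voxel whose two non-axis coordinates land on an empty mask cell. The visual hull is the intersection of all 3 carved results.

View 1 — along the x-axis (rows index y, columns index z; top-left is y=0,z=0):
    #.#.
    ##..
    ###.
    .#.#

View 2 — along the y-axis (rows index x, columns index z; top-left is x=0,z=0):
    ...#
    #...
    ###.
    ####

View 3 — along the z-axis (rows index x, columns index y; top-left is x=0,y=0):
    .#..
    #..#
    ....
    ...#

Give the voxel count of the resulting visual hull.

remaining voxels: 3

before carving: 64 voxels (4×4×4)
  1. axis=0 (YZ plane), |mask|=9  ⇒  voxels=36
  2. axis=1 (XZ plane), |mask|=9  ⇒  voxels=21
  3. axis=2 (XY plane), |mask|=4  ⇒  voxels=3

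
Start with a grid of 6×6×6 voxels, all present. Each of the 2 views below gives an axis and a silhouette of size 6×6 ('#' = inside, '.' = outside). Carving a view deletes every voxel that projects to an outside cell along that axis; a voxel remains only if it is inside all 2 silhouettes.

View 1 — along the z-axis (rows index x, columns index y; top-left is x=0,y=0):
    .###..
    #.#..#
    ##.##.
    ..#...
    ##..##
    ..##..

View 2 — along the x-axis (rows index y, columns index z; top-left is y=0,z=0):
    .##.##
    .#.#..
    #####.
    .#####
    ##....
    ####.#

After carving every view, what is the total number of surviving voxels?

full grid |V| = 216
[1] z-view keeps 17 columns → grid now 102
[2] x-view keeps 23 columns → grid now 67

voxel count = 67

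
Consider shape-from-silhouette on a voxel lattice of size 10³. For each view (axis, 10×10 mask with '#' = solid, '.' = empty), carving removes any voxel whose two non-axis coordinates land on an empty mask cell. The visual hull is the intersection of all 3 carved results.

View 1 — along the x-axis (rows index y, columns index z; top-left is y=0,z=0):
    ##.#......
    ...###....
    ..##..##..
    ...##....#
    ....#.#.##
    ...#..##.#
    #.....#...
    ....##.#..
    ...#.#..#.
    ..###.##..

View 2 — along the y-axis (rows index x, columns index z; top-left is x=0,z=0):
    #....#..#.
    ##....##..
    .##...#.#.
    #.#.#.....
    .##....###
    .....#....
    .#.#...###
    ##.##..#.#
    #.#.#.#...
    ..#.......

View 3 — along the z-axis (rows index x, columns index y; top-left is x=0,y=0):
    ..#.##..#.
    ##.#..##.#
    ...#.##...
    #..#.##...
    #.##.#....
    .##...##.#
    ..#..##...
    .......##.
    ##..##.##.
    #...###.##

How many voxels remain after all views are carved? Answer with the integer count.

38 voxels

full grid |V| = 1000
[1] x-view keeps 34 columns → grid now 340
[2] y-view keeps 36 columns → grid now 108
[3] z-view keeps 43 columns → grid now 38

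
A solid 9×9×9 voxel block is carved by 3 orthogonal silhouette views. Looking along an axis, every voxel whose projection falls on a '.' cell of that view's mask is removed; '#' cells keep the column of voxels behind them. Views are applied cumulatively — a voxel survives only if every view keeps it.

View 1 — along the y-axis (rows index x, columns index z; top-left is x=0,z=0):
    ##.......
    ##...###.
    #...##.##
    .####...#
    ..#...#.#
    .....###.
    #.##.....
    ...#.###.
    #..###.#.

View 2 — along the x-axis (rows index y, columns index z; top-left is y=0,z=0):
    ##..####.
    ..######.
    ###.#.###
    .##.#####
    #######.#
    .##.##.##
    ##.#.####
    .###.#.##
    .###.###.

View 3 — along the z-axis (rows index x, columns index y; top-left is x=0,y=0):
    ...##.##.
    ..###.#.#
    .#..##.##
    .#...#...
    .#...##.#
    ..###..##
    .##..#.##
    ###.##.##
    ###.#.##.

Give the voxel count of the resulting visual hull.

122 voxels

before carving: 729 voxels (9×9×9)
V1 y: intersect with XZ mask (35 set) -- 315 left
V2 x: intersect with YZ mask (59 set) -- 229 left
V3 z: intersect with XY mask (43 set) -- 122 left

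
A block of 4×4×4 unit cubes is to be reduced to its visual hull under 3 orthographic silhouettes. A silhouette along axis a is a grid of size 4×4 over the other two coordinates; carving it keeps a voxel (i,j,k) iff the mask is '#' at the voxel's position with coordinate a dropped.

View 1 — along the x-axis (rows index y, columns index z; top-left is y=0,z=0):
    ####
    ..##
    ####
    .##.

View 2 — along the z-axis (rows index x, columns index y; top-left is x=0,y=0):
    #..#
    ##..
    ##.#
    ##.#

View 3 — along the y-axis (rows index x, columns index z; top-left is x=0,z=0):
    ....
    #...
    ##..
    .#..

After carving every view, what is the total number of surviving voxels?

full grid |V| = 64
[1] x-view keeps 12 columns → grid now 48
[2] z-view keeps 10 columns → grid now 28
[3] y-view keeps 4 columns → grid now 6

|visual hull| = 6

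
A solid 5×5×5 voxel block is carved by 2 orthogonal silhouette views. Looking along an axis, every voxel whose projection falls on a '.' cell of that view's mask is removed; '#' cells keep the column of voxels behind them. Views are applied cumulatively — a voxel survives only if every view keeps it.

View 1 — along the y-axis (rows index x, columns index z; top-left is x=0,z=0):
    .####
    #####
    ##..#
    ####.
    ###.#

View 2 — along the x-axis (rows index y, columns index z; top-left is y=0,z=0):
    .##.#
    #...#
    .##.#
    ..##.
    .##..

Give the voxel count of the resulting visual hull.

voxel count = 50

full grid |V| = 125
[1] y-view keeps 20 columns → grid now 100
[2] x-view keeps 12 columns → grid now 50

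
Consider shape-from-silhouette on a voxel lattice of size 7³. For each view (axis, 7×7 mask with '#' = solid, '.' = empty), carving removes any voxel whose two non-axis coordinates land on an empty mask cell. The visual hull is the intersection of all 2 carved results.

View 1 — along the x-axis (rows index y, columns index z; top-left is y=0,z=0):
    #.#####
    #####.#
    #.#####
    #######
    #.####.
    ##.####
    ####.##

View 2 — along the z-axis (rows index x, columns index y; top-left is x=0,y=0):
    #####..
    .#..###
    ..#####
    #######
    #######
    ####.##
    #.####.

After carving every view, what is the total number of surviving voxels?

before carving: 343 voxels (7×7×7)
after view 1 [x-axis, 42 of 49 cells solid] → remaining = 294
after view 2 [z-axis, 39 of 49 cells solid] → remaining = 234

|visual hull| = 234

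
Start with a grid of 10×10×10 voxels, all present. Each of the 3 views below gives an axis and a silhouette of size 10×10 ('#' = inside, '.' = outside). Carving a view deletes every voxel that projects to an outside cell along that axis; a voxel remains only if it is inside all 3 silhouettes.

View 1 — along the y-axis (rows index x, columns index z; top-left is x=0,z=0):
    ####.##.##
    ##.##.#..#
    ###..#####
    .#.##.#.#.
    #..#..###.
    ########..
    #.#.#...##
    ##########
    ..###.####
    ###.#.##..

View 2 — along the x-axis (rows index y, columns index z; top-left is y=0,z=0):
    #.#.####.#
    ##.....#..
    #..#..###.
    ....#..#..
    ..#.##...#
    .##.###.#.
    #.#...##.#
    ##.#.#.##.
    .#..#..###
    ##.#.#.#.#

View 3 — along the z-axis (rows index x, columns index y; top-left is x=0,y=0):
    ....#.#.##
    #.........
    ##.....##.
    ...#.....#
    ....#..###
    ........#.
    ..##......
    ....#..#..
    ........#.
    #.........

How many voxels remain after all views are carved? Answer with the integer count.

74 voxels

before carving: 1000 voxels (10×10×10)
after view 1 [y-axis, 68 of 100 cells solid] → remaining = 680
after view 2 [x-axis, 49 of 100 cells solid] → remaining = 329
after view 3 [z-axis, 22 of 100 cells solid] → remaining = 74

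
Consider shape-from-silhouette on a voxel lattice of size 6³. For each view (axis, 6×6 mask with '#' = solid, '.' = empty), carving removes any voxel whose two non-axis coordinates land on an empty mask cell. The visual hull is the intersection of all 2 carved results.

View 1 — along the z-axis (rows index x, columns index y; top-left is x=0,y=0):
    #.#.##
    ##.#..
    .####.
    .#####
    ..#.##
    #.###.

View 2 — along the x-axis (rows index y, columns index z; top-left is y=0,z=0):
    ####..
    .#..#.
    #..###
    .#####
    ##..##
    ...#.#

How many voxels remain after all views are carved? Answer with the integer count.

initial block: 6^3 = 216
step 1: project along z, AND mask (23/36) → |grid| = 138
step 2: project along x, AND mask (21/36) → |grid| = 84

|visual hull| = 84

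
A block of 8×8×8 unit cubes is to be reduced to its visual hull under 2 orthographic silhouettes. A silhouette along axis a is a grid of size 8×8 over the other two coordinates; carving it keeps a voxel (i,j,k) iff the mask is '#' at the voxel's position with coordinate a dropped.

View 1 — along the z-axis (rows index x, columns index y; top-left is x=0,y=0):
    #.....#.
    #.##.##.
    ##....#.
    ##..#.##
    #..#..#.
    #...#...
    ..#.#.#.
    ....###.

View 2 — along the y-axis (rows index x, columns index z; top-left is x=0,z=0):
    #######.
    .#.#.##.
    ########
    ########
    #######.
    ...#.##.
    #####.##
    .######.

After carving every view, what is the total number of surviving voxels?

initial block: 8^3 = 512
carve view 1 (along z, XY-mask fill 26/64): 208 voxels remain
carve view 2 (along y, XZ-mask fill 50/64): 164 voxels remain

|visual hull| = 164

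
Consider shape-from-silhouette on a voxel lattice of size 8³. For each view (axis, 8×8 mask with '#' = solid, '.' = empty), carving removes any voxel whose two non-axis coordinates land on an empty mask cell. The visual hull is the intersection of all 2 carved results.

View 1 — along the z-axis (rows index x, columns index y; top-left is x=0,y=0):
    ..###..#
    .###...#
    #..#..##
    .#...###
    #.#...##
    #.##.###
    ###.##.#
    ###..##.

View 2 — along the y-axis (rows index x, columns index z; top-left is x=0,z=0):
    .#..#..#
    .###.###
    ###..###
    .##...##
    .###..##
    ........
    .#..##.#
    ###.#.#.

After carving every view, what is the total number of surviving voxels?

initial block: 8^3 = 512
  1. axis=2 (XY plane), |mask|=37  ⇒  voxels=296
  2. axis=1 (XZ plane), |mask|=33  ⇒  voxels=145

voxel count = 145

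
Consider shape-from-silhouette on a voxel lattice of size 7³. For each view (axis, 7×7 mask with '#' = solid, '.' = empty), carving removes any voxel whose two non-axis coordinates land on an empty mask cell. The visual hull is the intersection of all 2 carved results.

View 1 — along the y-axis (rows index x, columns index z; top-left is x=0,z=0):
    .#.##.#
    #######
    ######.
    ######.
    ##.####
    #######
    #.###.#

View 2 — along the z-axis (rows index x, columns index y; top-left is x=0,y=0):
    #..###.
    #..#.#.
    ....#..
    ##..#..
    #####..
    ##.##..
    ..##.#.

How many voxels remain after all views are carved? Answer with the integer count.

full grid |V| = 343
step 1: project along y, AND mask (41/49) → |grid| = 287
step 2: project along z, AND mask (23/49) → |grid| = 134

voxel count = 134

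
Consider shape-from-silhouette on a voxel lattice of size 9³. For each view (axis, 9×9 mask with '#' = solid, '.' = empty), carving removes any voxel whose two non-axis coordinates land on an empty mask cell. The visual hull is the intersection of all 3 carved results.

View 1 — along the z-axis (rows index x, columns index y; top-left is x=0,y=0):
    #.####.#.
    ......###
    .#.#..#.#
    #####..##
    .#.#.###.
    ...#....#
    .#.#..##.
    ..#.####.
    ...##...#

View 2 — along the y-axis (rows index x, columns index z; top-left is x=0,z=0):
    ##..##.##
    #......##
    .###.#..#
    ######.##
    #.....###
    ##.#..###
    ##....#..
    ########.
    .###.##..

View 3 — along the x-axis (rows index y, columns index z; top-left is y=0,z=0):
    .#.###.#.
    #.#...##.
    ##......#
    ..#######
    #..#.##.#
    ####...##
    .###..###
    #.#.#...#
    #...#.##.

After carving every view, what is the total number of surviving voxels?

remaining voxels: 118

full grid |V| = 729
step 1: project along z, AND mask (39/81) → |grid| = 351
step 2: project along y, AND mask (48/81) → |grid| = 220
step 3: project along x, AND mask (44/81) → |grid| = 118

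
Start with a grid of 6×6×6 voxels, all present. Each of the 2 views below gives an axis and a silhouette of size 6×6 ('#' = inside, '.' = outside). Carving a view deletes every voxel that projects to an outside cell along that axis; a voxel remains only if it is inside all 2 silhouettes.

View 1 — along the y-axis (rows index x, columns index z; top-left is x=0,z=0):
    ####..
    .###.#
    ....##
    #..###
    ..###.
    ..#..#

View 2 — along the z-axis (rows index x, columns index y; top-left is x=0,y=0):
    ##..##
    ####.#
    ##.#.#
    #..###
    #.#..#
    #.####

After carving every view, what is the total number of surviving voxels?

|visual hull| = 79

start: 6×6×6 = 216 voxels
step 1: project along y, AND mask (19/36) → |grid| = 114
step 2: project along z, AND mask (25/36) → |grid| = 79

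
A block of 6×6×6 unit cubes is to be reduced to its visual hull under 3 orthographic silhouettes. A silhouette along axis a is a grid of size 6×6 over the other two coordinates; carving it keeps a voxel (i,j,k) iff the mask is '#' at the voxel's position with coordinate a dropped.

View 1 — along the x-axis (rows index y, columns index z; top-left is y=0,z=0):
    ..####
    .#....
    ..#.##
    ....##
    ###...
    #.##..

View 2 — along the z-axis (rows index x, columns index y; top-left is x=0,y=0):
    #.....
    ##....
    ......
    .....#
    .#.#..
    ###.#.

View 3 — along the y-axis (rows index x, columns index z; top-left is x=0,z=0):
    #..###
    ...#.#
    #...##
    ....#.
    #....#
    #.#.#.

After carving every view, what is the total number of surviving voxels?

|visual hull| = 12

initial block: 6^3 = 216
V1 x: intersect with YZ mask (16 set) -- 96 left
V2 z: intersect with XY mask (10 set) -- 26 left
V3 y: intersect with XZ mask (15 set) -- 12 left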